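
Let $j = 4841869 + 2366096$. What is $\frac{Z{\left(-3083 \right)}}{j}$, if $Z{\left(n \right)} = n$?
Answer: $- \frac{3083}{7207965} \approx -0.00042772$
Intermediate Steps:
$j = 7207965$
$\frac{Z{\left(-3083 \right)}}{j} = - \frac{3083}{7207965}$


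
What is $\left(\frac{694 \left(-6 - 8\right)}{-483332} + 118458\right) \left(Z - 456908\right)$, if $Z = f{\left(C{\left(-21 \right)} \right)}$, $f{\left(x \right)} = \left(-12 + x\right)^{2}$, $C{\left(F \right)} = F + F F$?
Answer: $- \frac{4157310258716692}{120833} \approx -3.4405 \cdot 10^{10}$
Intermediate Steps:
$C{\left(F \right)} = F + F^{2}$
$Z = 166464$ ($Z = \left(-12 - 21 \left(1 - 21\right)\right)^{2} = \left(-12 - -420\right)^{2} = \left(-12 + 420\right)^{2} = 408^{2} = 166464$)
$\left(\frac{694 \left(-6 - 8\right)}{-483332} + 118458\right) \left(Z - 456908\right) = \left(\frac{694 \left(-6 - 8\right)}{-483332} + 118458\right) \left(166464 - 456908\right) = \left(694 \left(-6 - 8\right) \left(- \frac{1}{483332}\right) + 118458\right) \left(-290444\right) = \left(694 \left(-14\right) \left(- \frac{1}{483332}\right) + 118458\right) \left(-290444\right) = \left(\left(-9716\right) \left(- \frac{1}{483332}\right) + 118458\right) \left(-290444\right) = \left(\frac{2429}{120833} + 118458\right) \left(-290444\right) = \frac{14313637943}{120833} \left(-290444\right) = - \frac{4157310258716692}{120833}$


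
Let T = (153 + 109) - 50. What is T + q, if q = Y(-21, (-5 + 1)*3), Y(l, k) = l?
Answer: 191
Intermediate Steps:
q = -21
T = 212 (T = 262 - 50 = 212)
T + q = 212 - 21 = 191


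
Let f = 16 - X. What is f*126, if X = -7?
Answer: 2898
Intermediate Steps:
f = 23 (f = 16 - 1*(-7) = 16 + 7 = 23)
f*126 = 23*126 = 2898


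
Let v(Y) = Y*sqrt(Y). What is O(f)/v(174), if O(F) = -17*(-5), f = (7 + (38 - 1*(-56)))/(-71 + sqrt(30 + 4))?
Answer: 85*sqrt(174)/30276 ≈ 0.037033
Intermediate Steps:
f = 101/(-71 + sqrt(34)) (f = (7 + (38 + 56))/(-71 + sqrt(34)) = (7 + 94)/(-71 + sqrt(34)) = 101/(-71 + sqrt(34)) ≈ -1.5498)
O(F) = 85
v(Y) = Y**(3/2)
O(f)/v(174) = 85/(174**(3/2)) = 85/((174*sqrt(174))) = 85*(sqrt(174)/30276) = 85*sqrt(174)/30276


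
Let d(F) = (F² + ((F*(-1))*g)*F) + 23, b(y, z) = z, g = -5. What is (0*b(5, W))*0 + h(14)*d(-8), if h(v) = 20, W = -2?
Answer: 8140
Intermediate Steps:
d(F) = 23 + 6*F² (d(F) = (F² + ((F*(-1))*(-5))*F) + 23 = (F² + (-F*(-5))*F) + 23 = (F² + (5*F)*F) + 23 = (F² + 5*F²) + 23 = 6*F² + 23 = 23 + 6*F²)
(0*b(5, W))*0 + h(14)*d(-8) = (0*(-2))*0 + 20*(23 + 6*(-8)²) = 0*0 + 20*(23 + 6*64) = 0 + 20*(23 + 384) = 0 + 20*407 = 0 + 8140 = 8140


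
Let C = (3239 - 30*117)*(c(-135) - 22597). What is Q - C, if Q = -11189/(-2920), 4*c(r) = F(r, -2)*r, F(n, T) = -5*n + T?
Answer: -35855291501/2920 ≈ -1.2279e+7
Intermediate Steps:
F(n, T) = T - 5*n
c(r) = r*(-2 - 5*r)/4 (c(r) = ((-2 - 5*r)*r)/4 = (r*(-2 - 5*r))/4 = r*(-2 - 5*r)/4)
C = 49116853/4 (C = (3239 - 30*117)*(-¼*(-135)*(2 + 5*(-135)) - 22597) = (3239 - 3510)*(-¼*(-135)*(2 - 675) - 22597) = -271*(-¼*(-135)*(-673) - 22597) = -271*(-90855/4 - 22597) = -271*(-181243/4) = 49116853/4 ≈ 1.2279e+7)
Q = 11189/2920 (Q = -11189*(-1/2920) = 11189/2920 ≈ 3.8318)
Q - C = 11189/2920 - 1*49116853/4 = 11189/2920 - 49116853/4 = -35855291501/2920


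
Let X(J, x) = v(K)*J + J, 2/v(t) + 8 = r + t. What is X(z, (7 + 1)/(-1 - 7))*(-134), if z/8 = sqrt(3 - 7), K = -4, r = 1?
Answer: -19296*I/11 ≈ -1754.2*I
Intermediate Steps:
v(t) = 2/(-7 + t) (v(t) = 2/(-8 + (1 + t)) = 2/(-7 + t))
z = 16*I (z = 8*sqrt(3 - 7) = 8*sqrt(-4) = 8*(2*I) = 16*I ≈ 16.0*I)
X(J, x) = 9*J/11 (X(J, x) = (2/(-7 - 4))*J + J = (2/(-11))*J + J = (2*(-1/11))*J + J = -2*J/11 + J = 9*J/11)
X(z, (7 + 1)/(-1 - 7))*(-134) = (9*(16*I)/11)*(-134) = (144*I/11)*(-134) = -19296*I/11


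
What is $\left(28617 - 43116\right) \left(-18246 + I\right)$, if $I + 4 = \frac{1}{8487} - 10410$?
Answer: $\frac{391855482009}{943} \approx 4.1554 \cdot 10^{8}$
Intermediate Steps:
$I = - \frac{88383617}{8487}$ ($I = -4 - \left(10410 - \frac{1}{8487}\right) = -4 + \left(\frac{1}{8487} - 10410\right) = -4 - \frac{88349669}{8487} = - \frac{88383617}{8487} \approx -10414.0$)
$\left(28617 - 43116\right) \left(-18246 + I\right) = \left(28617 - 43116\right) \left(-18246 - \frac{88383617}{8487}\right) = \left(-14499\right) \left(- \frac{243237419}{8487}\right) = \frac{391855482009}{943}$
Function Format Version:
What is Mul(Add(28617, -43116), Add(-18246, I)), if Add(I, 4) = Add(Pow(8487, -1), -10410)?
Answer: Rational(391855482009, 943) ≈ 4.1554e+8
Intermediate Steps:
I = Rational(-88383617, 8487) (I = Add(-4, Add(Pow(8487, -1), -10410)) = Add(-4, Add(Rational(1, 8487), -10410)) = Add(-4, Rational(-88349669, 8487)) = Rational(-88383617, 8487) ≈ -10414.)
Mul(Add(28617, -43116), Add(-18246, I)) = Mul(Add(28617, -43116), Add(-18246, Rational(-88383617, 8487))) = Mul(-14499, Rational(-243237419, 8487)) = Rational(391855482009, 943)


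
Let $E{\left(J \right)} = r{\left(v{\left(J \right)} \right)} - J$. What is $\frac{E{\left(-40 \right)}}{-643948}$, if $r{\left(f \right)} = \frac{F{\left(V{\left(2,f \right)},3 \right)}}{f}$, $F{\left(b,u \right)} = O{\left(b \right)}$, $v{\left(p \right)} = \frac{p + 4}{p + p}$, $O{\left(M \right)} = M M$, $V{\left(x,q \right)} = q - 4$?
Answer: $- \frac{12241}{115910640} \approx -0.00010561$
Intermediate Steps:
$V{\left(x,q \right)} = -4 + q$
$O{\left(M \right)} = M^{2}$
$v{\left(p \right)} = \frac{4 + p}{2 p}$
$F{\left(b,u \right)} = b^{2}$
$r{\left(f \right)} = \frac{\left(-4 + f\right)^{2}}{f}$
$E{\left(J \right)} = - J + \frac{2 J \left(-4 + \frac{4 + J}{2 J}\right)^{2}}{4 + J}$ ($E{\left(J \right)} = \frac{\left(-4 + \frac{4 + J}{2 J}\right)^{2}}{\frac{1}{2} \frac{1}{J} \left(4 + J\right)} - J = \frac{2 J}{4 + J} \left(-4 + \frac{4 + J}{2 J}\right)^{2} - J = \frac{2 J \left(-4 + \frac{4 + J}{2 J}\right)^{2}}{4 + J} - J = - J + \frac{2 J \left(-4 + \frac{4 + J}{2 J}\right)^{2}}{4 + J}$)
$\frac{E{\left(-40 \right)}}{-643948} = \frac{\frac{1}{-40} \frac{1}{4 - 40} \left(8 - \left(-40\right)^{3} - -1120 + \frac{41 \left(-40\right)^{2}}{2}\right)}{-643948} = - \frac{8 - -64000 + 1120 + \frac{41}{2} \cdot 1600}{40 \left(-36\right)} \left(- \frac{1}{643948}\right) = \left(- \frac{1}{40}\right) \left(- \frac{1}{36}\right) \left(8 + 64000 + 1120 + 32800\right) \left(- \frac{1}{643948}\right) = \left(- \frac{1}{40}\right) \left(- \frac{1}{36}\right) 97928 \left(- \frac{1}{643948}\right) = \frac{12241}{180} \left(- \frac{1}{643948}\right) = - \frac{12241}{115910640}$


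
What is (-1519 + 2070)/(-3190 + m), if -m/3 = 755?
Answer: -551/5455 ≈ -0.10101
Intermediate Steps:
m = -2265 (m = -3*755 = -2265)
(-1519 + 2070)/(-3190 + m) = (-1519 + 2070)/(-3190 - 2265) = 551/(-5455) = 551*(-1/5455) = -551/5455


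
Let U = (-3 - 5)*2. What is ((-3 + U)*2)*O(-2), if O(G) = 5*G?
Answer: 380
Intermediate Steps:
U = -16 (U = -8*2 = -16)
((-3 + U)*2)*O(-2) = ((-3 - 16)*2)*(5*(-2)) = -19*2*(-10) = -38*(-10) = 380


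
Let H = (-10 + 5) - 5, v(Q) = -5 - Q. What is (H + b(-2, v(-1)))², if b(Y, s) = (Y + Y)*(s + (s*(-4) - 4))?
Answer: 1764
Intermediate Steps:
b(Y, s) = 2*Y*(-4 - 3*s) (b(Y, s) = (2*Y)*(s + (-4*s - 4)) = (2*Y)*(s + (-4 - 4*s)) = (2*Y)*(-4 - 3*s) = 2*Y*(-4 - 3*s))
H = -10 (H = -5 - 5 = -10)
(H + b(-2, v(-1)))² = (-10 - 2*(-2)*(4 + 3*(-5 - 1*(-1))))² = (-10 - 2*(-2)*(4 + 3*(-5 + 1)))² = (-10 - 2*(-2)*(4 + 3*(-4)))² = (-10 - 2*(-2)*(4 - 12))² = (-10 - 2*(-2)*(-8))² = (-10 - 32)² = (-42)² = 1764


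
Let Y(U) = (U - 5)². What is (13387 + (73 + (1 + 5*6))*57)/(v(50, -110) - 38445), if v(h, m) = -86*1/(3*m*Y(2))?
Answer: -28682775/57090782 ≈ -0.50241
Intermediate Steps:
Y(U) = (-5 + U)²
v(h, m) = -86/(27*m) (v(h, m) = -86*1/(3*m*(-5 + 2)²) = -86*1/(27*m) = -86/(27*m))
(13387 + (73 + (1 + 5*6))*57)/(v(50, -110) - 38445) = (13387 + (73 + (1 + 5*6))*57)/(-86/27/(-110) - 38445) = (13387 + (73 + (1 + 30))*57)/(-86/27*(-1/110) - 38445) = (13387 + (73 + 31)*57)/(43/1485 - 38445) = (13387 + 104*57)/(-57090782/1485) = (13387 + 5928)*(-1485/57090782) = 19315*(-1485/57090782) = -28682775/57090782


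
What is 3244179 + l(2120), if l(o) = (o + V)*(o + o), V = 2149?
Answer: 21344739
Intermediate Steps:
l(o) = 2*o*(2149 + o) (l(o) = (o + 2149)*(o + o) = (2149 + o)*(2*o) = 2*o*(2149 + o))
3244179 + l(2120) = 3244179 + 2*2120*(2149 + 2120) = 3244179 + 2*2120*4269 = 3244179 + 18100560 = 21344739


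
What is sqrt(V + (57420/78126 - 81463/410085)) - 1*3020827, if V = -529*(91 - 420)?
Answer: -3020827 + 2*sqrt(163904492576331358670)/61376055 ≈ -3.0204e+6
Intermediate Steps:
V = 174041 (V = -529*(-329) = 174041)
sqrt(V + (57420/78126 - 81463/410085)) - 1*3020827 = sqrt(174041 + (57420/78126 - 81463/410085)) - 1*3020827 = sqrt(174041 + (57420*(1/78126) - 81463*1/410085)) - 3020827 = sqrt(174041 + (330/449 - 81463/410085)) - 3020827 = sqrt(174041 + 98751163/184128165) - 3020827 = sqrt(32045948715928/184128165) - 3020827 = 2*sqrt(163904492576331358670)/61376055 - 3020827 = -3020827 + 2*sqrt(163904492576331358670)/61376055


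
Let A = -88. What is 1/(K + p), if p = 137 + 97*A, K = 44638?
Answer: 1/36239 ≈ 2.7595e-5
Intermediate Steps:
p = -8399 (p = 137 + 97*(-88) = 137 - 8536 = -8399)
1/(K + p) = 1/(44638 - 8399) = 1/36239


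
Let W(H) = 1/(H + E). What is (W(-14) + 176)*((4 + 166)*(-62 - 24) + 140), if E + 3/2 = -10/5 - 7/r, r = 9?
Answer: -838189280/329 ≈ -2.5477e+6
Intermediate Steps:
E = -77/18 (E = -3/2 + (-10/5 - 7/9) = -3/2 + (-10*⅕ - 7*⅑) = -3/2 + (-2 - 7/9) = -3/2 - 25/9 = -77/18 ≈ -4.2778)
W(H) = 1/(-77/18 + H) (W(H) = 1/(H - 77/18) = 1/(-77/18 + H))
(W(-14) + 176)*((4 + 166)*(-62 - 24) + 140) = (18/(-77 + 18*(-14)) + 176)*((4 + 166)*(-62 - 24) + 140) = (18/(-77 - 252) + 176)*(170*(-86) + 140) = (18/(-329) + 176)*(-14620 + 140) = (18*(-1/329) + 176)*(-14480) = (-18/329 + 176)*(-14480) = (57886/329)*(-14480) = -838189280/329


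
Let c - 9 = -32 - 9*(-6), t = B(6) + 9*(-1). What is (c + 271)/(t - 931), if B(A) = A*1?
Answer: -151/467 ≈ -0.32334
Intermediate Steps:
B(A) = A
t = -3 (t = 6 + 9*(-1) = 6 - 9 = -3)
c = 31 (c = 9 + (-32 - 9*(-6)) = 9 + (-32 + 54) = 9 + 22 = 31)
(c + 271)/(t - 931) = (31 + 271)/(-3 - 931) = 302/(-934) = 302*(-1/934) = -151/467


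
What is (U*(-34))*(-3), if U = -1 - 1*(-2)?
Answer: 102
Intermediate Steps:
U = 1 (U = -1 + 2 = 1)
(U*(-34))*(-3) = (1*(-34))*(-3) = -34*(-3) = 102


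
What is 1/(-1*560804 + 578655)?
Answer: 1/17851 ≈ 5.6019e-5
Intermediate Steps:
1/(-1*560804 + 578655) = 1/(-560804 + 578655) = 1/17851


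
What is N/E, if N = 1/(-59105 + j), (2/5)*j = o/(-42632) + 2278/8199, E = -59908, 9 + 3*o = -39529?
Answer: 87384942/309410368018959655 ≈ 2.8242e-10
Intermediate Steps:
o = -39538/3 (o = -3 + (1/3)*(-39529) = -3 - 39529/3 = -39538/3 ≈ -13179.)
j = 512932625/349539768 (j = 5*(-39538/3/(-42632) + 2278/8199)/2 = 5*(-39538/3*(-1/42632) + 2278*(1/8199))/2 = 5*(19769/63948 + 2278/8199)/2 = (5/2)*(102586525/174769884) = 512932625/349539768 ≈ 1.4675)
N = -349539768/20659035055015 (N = 1/(-59105 + 512932625/349539768) = 1/(-20659035055015/349539768) = -349539768/20659035055015 ≈ -1.6919e-5)
N/E = -349539768/20659035055015/(-59908) = -349539768/20659035055015*(-1/59908) = 87384942/309410368018959655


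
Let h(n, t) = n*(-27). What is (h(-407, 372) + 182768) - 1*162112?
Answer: 31645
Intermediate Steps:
h(n, t) = -27*n
(h(-407, 372) + 182768) - 1*162112 = (-27*(-407) + 182768) - 1*162112 = (10989 + 182768) - 162112 = 193757 - 162112 = 31645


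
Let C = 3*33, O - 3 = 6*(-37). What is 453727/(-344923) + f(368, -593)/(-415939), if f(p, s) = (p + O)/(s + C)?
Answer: -93228989405055/70872662282318 ≈ -1.3154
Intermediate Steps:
O = -219 (O = 3 + 6*(-37) = 3 - 222 = -219)
C = 99
f(p, s) = (-219 + p)/(99 + s) (f(p, s) = (p - 219)/(s + 99) = (-219 + p)/(99 + s))
453727/(-344923) + f(368, -593)/(-415939) = 453727/(-344923) + ((-219 + 368)/(99 - 593))/(-415939) = 453727*(-1/344923) + (149/(-494))*(-1/415939) = -453727/344923 - 1/494*149*(-1/415939) = -453727/344923 - 149/494*(-1/415939) = -453727/344923 + 149/205473866 = -93228989405055/70872662282318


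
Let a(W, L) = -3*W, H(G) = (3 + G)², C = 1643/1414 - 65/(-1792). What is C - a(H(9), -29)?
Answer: 78405413/180992 ≈ 433.20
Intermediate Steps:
C = 216869/180992 (C = 1643*(1/1414) - 65*(-1/1792) = 1643/1414 + 65/1792 = 216869/180992 ≈ 1.1982)
C - a(H(9), -29) = 216869/180992 - (-3)*(3 + 9)² = 216869/180992 - (-3)*12² = 216869/180992 - (-3)*144 = 216869/180992 - 1*(-432) = 216869/180992 + 432 = 78405413/180992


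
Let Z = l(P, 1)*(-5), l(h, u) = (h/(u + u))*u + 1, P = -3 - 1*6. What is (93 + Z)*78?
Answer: 8619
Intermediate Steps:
P = -9 (P = -3 - 6 = -9)
l(h, u) = 1 + h/2 (l(h, u) = (h/((2*u)))*u + 1 = ((1/(2*u))*h)*u + 1 = (h/(2*u))*u + 1 = h/2 + 1 = 1 + h/2)
Z = 35/2 (Z = (1 + (1/2)*(-9))*(-5) = (1 - 9/2)*(-5) = -7/2*(-5) = 35/2 ≈ 17.500)
(93 + Z)*78 = (93 + 35/2)*78 = (221/2)*78 = 8619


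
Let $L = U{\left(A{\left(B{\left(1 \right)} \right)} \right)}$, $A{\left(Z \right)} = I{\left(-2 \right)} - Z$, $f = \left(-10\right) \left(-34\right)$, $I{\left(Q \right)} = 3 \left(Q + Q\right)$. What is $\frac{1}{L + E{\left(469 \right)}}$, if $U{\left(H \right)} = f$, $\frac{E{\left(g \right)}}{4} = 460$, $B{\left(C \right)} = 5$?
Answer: $\frac{1}{2180} \approx 0.00045872$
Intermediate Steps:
$I{\left(Q \right)} = 6 Q$ ($I{\left(Q \right)} = 3 \cdot 2 Q = 6 Q$)
$E{\left(g \right)} = 1840$ ($E{\left(g \right)} = 4 \cdot 460 = 1840$)
$f = 340$
$A{\left(Z \right)} = -12 - Z$ ($A{\left(Z \right)} = 6 \left(-2\right) - Z = -12 - Z$)
$U{\left(H \right)} = 340$
$L = 340$
$\frac{1}{L + E{\left(469 \right)}} = \frac{1}{340 + 1840} = \frac{1}{2180}$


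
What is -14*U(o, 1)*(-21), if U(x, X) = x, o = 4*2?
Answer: 2352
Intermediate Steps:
o = 8
-14*U(o, 1)*(-21) = -14*8*(-21) = -112*(-21) = 2352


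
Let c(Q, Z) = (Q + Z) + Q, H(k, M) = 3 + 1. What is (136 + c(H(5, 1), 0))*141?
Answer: 20304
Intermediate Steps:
H(k, M) = 4
c(Q, Z) = Z + 2*Q
(136 + c(H(5, 1), 0))*141 = (136 + (0 + 2*4))*141 = (136 + (0 + 8))*141 = (136 + 8)*141 = 144*141 = 20304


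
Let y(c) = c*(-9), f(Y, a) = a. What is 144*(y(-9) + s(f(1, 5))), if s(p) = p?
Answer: 12384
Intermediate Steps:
y(c) = -9*c
144*(y(-9) + s(f(1, 5))) = 144*(-9*(-9) + 5) = 144*(81 + 5) = 144*86 = 12384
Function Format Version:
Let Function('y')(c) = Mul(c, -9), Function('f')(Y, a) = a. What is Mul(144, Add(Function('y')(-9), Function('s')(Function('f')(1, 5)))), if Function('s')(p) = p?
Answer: 12384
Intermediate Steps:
Function('y')(c) = Mul(-9, c)
Mul(144, Add(Function('y')(-9), Function('s')(Function('f')(1, 5)))) = Mul(144, Add(Mul(-9, -9), 5)) = Mul(144, Add(81, 5)) = Mul(144, 86) = 12384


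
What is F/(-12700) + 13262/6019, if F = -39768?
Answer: 101947748/19110325 ≈ 5.3347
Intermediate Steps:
F/(-12700) + 13262/6019 = -39768/(-12700) + 13262/6019 = -39768*(-1/12700) + 13262*(1/6019) = 9942/3175 + 13262/6019 = 101947748/19110325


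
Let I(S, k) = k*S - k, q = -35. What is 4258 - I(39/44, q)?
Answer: 187177/44 ≈ 4254.0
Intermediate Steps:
I(S, k) = -k + S*k (I(S, k) = S*k - k = -k + S*k)
4258 - I(39/44, q) = 4258 - (-35)*(-1 + 39/44) = 4258 - (-35)*(-5)/44 = 4258 - 1*175/44 = 4258 - 175/44 = 187177/44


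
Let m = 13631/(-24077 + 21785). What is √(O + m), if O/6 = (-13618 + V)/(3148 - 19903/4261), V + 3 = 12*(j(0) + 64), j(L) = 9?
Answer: I*√31700963115905816595/1023280590 ≈ 5.5023*I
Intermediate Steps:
V = 873 (V = -3 + 12*(9 + 64) = -3 + 12*73 = -3 + 876 = 873)
m = -13631/2292 (m = 13631/(-2292) = 13631*(-1/2292) = -13631/2292 ≈ -5.9472)
O = -21722578/892915 (O = 6*((-13618 + 873)/(3148 - 19903/4261)) = 6*(-12745/(3148 - 19903*1/4261)) = 6*(-12745/(3148 - 19903/4261)) = 6*(-12745/13393725/4261) = 6*(-12745*4261/13393725) = 6*(-10861289/2678745) = -21722578/892915 ≈ -24.328)
√(O + m) = √(-21722578/892915 - 13631/2292) = √(-61959473141/2046561180) = I*√31700963115905816595/1023280590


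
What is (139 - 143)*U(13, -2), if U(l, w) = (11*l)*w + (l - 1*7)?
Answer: 1120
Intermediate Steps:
U(l, w) = -7 + l + 11*l*w (U(l, w) = 11*l*w + (l - 7) = 11*l*w + (-7 + l) = -7 + l + 11*l*w)
(139 - 143)*U(13, -2) = (139 - 143)*(-7 + 13 + 11*13*(-2)) = -4*(-7 + 13 - 286) = -4*(-280) = 1120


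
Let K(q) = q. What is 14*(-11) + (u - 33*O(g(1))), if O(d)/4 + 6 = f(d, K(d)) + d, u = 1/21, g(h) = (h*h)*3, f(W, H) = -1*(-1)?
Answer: 2311/21 ≈ 110.05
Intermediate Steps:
f(W, H) = 1
g(h) = 3*h² (g(h) = h²*3 = 3*h²)
u = 1/21 ≈ 0.047619
O(d) = -20 + 4*d (O(d) = -24 + 4*(1 + d) = -24 + (4 + 4*d) = -20 + 4*d)
14*(-11) + (u - 33*O(g(1))) = 14*(-11) + (1/21 - 33*(-20 + 4*(3*1²))) = -154 + (1/21 - 33*(-20 + 4*(3*1))) = -154 + (1/21 - 33*(-20 + 4*3)) = -154 + (1/21 - 33*(-20 + 12)) = -154 + (1/21 - 33*(-8)) = -154 + (1/21 + 264) = -154 + 5545/21 = 2311/21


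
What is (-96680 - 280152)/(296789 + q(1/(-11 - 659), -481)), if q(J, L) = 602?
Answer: -376832/297391 ≈ -1.2671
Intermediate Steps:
(-96680 - 280152)/(296789 + q(1/(-11 - 659), -481)) = (-96680 - 280152)/(296789 + 602) = -376832/297391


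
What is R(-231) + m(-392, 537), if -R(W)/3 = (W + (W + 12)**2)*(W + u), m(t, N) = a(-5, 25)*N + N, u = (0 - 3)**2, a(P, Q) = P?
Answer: 31786032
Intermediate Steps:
u = 9 (u = (-3)**2 = 9)
m(t, N) = -4*N (m(t, N) = -5*N + N = -4*N)
R(W) = -3*(9 + W)*(W + (12 + W)**2) (R(W) = -3*(W + (W + 12)**2)*(W + 9) = -3*(W + (12 + W)**2)*(9 + W) = -3*(9 + W)*(W + (12 + W)**2))
R(-231) + m(-392, 537) = (-3888 - 1107*(-231) - 102*(-231)**2 - 3*(-231)**3) - 4*537 = (-3888 + 255717 - 102*53361 - 3*(-12326391)) - 2148 = (-3888 + 255717 - 5442822 + 36979173) - 2148 = 31788180 - 2148 = 31786032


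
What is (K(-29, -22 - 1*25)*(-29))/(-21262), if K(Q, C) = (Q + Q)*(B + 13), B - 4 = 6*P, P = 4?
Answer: -34481/10631 ≈ -3.2434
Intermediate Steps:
B = 28 (B = 4 + 6*4 = 4 + 24 = 28)
K(Q, C) = 82*Q (K(Q, C) = (Q + Q)*(28 + 13) = (2*Q)*41 = 82*Q)
(K(-29, -22 - 1*25)*(-29))/(-21262) = ((82*(-29))*(-29))/(-21262) = -2378*(-29)*(-1/21262) = 68962*(-1/21262) = -34481/10631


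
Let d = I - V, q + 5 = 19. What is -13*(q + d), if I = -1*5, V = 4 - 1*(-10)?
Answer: 65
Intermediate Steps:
q = 14 (q = -5 + 19 = 14)
V = 14 (V = 4 + 10 = 14)
I = -5
d = -19 (d = -5 - 1*14 = -5 - 14 = -19)
-13*(q + d) = -13*(14 - 19) = -13*(-5) = 65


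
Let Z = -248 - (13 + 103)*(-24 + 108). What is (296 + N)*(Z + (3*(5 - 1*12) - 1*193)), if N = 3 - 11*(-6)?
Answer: -3725190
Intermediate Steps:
N = 69 (N = 3 + 66 = 69)
Z = -9992 (Z = -248 - 116*84 = -248 - 1*9744 = -248 - 9744 = -9992)
(296 + N)*(Z + (3*(5 - 1*12) - 1*193)) = (296 + 69)*(-9992 + (3*(5 - 1*12) - 1*193)) = 365*(-9992 + (3*(5 - 12) - 193)) = 365*(-9992 + (3*(-7) - 193)) = 365*(-9992 + (-21 - 193)) = 365*(-9992 - 214) = 365*(-10206) = -3725190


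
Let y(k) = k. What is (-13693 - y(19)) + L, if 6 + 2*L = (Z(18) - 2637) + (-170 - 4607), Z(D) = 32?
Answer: -17406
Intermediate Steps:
L = -3694 (L = -3 + ((32 - 2637) + (-170 - 4607))/2 = -3 + (-2605 - 4777)/2 = -3 + (½)*(-7382) = -3 - 3691 = -3694)
(-13693 - y(19)) + L = (-13693 - 1*19) - 3694 = (-13693 - 19) - 3694 = -13712 - 3694 = -17406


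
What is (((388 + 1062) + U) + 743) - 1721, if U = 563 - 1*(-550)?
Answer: 1585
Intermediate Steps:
U = 1113 (U = 563 + 550 = 1113)
(((388 + 1062) + U) + 743) - 1721 = (((388 + 1062) + 1113) + 743) - 1721 = ((1450 + 1113) + 743) - 1721 = (2563 + 743) - 1721 = 3306 - 1721 = 1585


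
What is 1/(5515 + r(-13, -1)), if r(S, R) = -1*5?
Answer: 1/5510 ≈ 0.00018149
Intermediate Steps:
r(S, R) = -5
1/(5515 + r(-13, -1)) = 1/(5515 - 5) = 1/5510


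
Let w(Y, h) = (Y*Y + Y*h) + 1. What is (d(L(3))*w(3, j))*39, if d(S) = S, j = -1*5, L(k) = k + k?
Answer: -1170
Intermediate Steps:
L(k) = 2*k
j = -5
w(Y, h) = 1 + Y**2 + Y*h (w(Y, h) = (Y**2 + Y*h) + 1 = 1 + Y**2 + Y*h)
(d(L(3))*w(3, j))*39 = ((2*3)*(1 + 3**2 + 3*(-5)))*39 = (6*(1 + 9 - 15))*39 = (6*(-5))*39 = -30*39 = -1170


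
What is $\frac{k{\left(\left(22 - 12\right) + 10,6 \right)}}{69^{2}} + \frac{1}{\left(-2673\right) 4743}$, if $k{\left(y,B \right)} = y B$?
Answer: $\frac{169039991}{6706682631} \approx 0.025205$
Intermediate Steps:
$k{\left(y,B \right)} = B y$
$\frac{k{\left(\left(22 - 12\right) + 10,6 \right)}}{69^{2}} + \frac{1}{\left(-2673\right) 4743} = \frac{6 \left(\left(22 - 12\right) + 10\right)}{69^{2}} + \frac{1}{\left(-2673\right) 4743} = \frac{6 \left(10 + 10\right)}{4761} - \frac{1}{12678039} = 6 \cdot 20 \cdot \frac{1}{4761} - \frac{1}{12678039} = 120 \cdot \frac{1}{4761} - \frac{1}{12678039} = \frac{40}{1587} - \frac{1}{12678039} = \frac{169039991}{6706682631}$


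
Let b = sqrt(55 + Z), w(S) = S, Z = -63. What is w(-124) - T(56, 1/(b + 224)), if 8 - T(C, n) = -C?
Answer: -188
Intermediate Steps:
b = 2*I*sqrt(2) (b = sqrt(55 - 63) = sqrt(-8) = 2*I*sqrt(2) ≈ 2.8284*I)
T(C, n) = 8 + C (T(C, n) = 8 - (-1)*C = 8 + C)
w(-124) - T(56, 1/(b + 224)) = -124 - (8 + 56) = -124 - 1*64 = -124 - 64 = -188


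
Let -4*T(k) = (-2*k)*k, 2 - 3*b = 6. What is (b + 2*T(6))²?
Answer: 10816/9 ≈ 1201.8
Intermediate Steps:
b = -4/3 (b = ⅔ - ⅓*6 = ⅔ - 2 = -4/3 ≈ -1.3333)
T(k) = k²/2 (T(k) = -(-2*k)*k/4 = -(-1)*k²/2 = k²/2)
(b + 2*T(6))² = (-4/3 + 2*((½)*6²))² = (-4/3 + 2*((½)*36))² = (-4/3 + 2*18)² = (-4/3 + 36)² = (104/3)² = 10816/9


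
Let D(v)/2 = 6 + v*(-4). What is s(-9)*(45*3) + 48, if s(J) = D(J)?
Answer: 11388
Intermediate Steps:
D(v) = 12 - 8*v (D(v) = 2*(6 + v*(-4)) = 2*(6 - 4*v) = 12 - 8*v)
s(J) = 12 - 8*J
s(-9)*(45*3) + 48 = (12 - 8*(-9))*(45*3) + 48 = (12 + 72)*135 + 48 = 84*135 + 48 = 11340 + 48 = 11388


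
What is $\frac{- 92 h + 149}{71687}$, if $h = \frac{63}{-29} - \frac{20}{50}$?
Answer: $\frac{55921}{10394615} \approx 0.0053798$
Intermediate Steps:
$h = - \frac{373}{145}$ ($h = 63 \left(- \frac{1}{29}\right) - \frac{2}{5} = - \frac{63}{29} - \frac{2}{5} = - \frac{373}{145} \approx -2.5724$)
$\frac{- 92 h + 149}{71687} = \frac{\left(-92\right) \left(- \frac{373}{145}\right) + 149}{71687} = \left(\frac{34316}{145} + 149\right) \frac{1}{71687} = \frac{55921}{145} \cdot \frac{1}{71687} = \frac{55921}{10394615}$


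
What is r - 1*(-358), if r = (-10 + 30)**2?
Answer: 758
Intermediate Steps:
r = 400 (r = 20**2 = 400)
r - 1*(-358) = 400 - 1*(-358) = 400 + 358 = 758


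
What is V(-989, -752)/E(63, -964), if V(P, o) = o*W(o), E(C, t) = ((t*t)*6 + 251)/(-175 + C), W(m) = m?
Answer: -63336448/5576027 ≈ -11.359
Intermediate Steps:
E(C, t) = (251 + 6*t²)/(-175 + C) (E(C, t) = (t²*6 + 251)/(-175 + C) = (6*t² + 251)/(-175 + C) = (251 + 6*t²)/(-175 + C))
V(P, o) = o² (V(P, o) = o*o = o²)
V(-989, -752)/E(63, -964) = (-752)²/(((251 + 6*(-964)²)/(-175 + 63))) = 565504/(((251 + 6*929296)/(-112))) = 565504/((-(251 + 5575776)/112)) = 565504/((-1/112*5576027)) = 565504/(-5576027/112) = 565504*(-112/5576027) = -63336448/5576027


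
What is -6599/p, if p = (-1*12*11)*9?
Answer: 6599/1188 ≈ 5.5547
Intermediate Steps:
p = -1188 (p = -12*11*9 = -132*9 = -1188)
-6599/p = -6599/(-1188) = -6599*(-1/1188) = 6599/1188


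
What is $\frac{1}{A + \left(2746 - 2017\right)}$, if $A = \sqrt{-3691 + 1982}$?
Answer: $\frac{729}{533150} - \frac{i \sqrt{1709}}{533150} \approx 0.0013673 - 7.7539 \cdot 10^{-5} i$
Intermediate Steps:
$A = i \sqrt{1709}$ ($A = \sqrt{-1709} = i \sqrt{1709} \approx 41.34 i$)
$\frac{1}{A + \left(2746 - 2017\right)} = \frac{1}{i \sqrt{1709} + \left(2746 - 2017\right)} = \frac{1}{i \sqrt{1709} + 729} = \frac{1}{729 + i \sqrt{1709}}$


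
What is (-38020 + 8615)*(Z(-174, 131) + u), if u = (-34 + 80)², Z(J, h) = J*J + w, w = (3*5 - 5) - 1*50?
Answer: -951310560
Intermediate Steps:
w = -40 (w = (15 - 5) - 50 = 10 - 50 = -40)
Z(J, h) = -40 + J² (Z(J, h) = J*J - 40 = J² - 40 = -40 + J²)
u = 2116 (u = 46² = 2116)
(-38020 + 8615)*(Z(-174, 131) + u) = (-38020 + 8615)*((-40 + (-174)²) + 2116) = -29405*((-40 + 30276) + 2116) = -29405*(30236 + 2116) = -29405*32352 = -951310560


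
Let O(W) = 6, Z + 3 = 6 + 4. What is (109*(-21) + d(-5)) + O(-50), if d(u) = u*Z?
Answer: -2318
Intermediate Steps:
Z = 7 (Z = -3 + (6 + 4) = -3 + 10 = 7)
d(u) = 7*u (d(u) = u*7 = 7*u)
(109*(-21) + d(-5)) + O(-50) = (109*(-21) + 7*(-5)) + 6 = (-2289 - 35) + 6 = -2324 + 6 = -2318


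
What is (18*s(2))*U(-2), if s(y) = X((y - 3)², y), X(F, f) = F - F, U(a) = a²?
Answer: 0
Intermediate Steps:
X(F, f) = 0
s(y) = 0
(18*s(2))*U(-2) = (18*0)*(-2)² = 0*4 = 0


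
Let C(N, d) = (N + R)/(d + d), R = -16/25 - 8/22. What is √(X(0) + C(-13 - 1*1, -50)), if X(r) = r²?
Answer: √45386/550 ≈ 0.38735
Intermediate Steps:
R = -276/275 (R = -16*1/25 - 8*1/22 = -16/25 - 4/11 = -276/275 ≈ -1.0036)
C(N, d) = (-276/275 + N)/(2*d) (C(N, d) = (N - 276/275)/(d + d) = (-276/275 + N)/((2*d)) = (-276/275 + N)*(1/(2*d)) = (-276/275 + N)/(2*d))
√(X(0) + C(-13 - 1*1, -50)) = √(0² + (1/550)*(-276 + 275*(-13 - 1*1))/(-50)) = √(0 + (1/550)*(-1/50)*(-276 + 275*(-13 - 1))) = √(0 + (1/550)*(-1/50)*(-276 + 275*(-14))) = √(0 + (1/550)*(-1/50)*(-276 - 3850)) = √(0 + (1/550)*(-1/50)*(-4126)) = √(0 + 2063/13750) = √(2063/13750) = √45386/550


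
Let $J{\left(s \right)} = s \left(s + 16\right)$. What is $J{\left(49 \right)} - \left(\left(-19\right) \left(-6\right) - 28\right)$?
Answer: $3099$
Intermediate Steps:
$J{\left(s \right)} = s \left(16 + s\right)$
$J{\left(49 \right)} - \left(\left(-19\right) \left(-6\right) - 28\right) = 49 \left(16 + 49\right) - \left(\left(-19\right) \left(-6\right) - 28\right) = 49 \cdot 65 - \left(114 - 28\right) = 3185 - 86 = 3099$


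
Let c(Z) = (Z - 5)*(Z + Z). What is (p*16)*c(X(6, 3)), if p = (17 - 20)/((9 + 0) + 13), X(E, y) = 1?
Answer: 192/11 ≈ 17.455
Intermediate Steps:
c(Z) = 2*Z*(-5 + Z) (c(Z) = (-5 + Z)*(2*Z) = 2*Z*(-5 + Z))
p = -3/22 (p = -3/(9 + 13) = -3/22 ≈ -0.13636)
(p*16)*c(X(6, 3)) = (-3/22*16)*(2*1*(-5 + 1)) = -48*(-4)/11 = -24/11*(-8) = 192/11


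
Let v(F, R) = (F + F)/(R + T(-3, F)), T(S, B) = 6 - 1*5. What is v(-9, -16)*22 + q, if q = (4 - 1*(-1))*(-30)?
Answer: -618/5 ≈ -123.60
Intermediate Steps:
T(S, B) = 1 (T(S, B) = 6 - 5 = 1)
v(F, R) = 2*F/(1 + R) (v(F, R) = (F + F)/(R + 1) = (2*F)/(1 + R) = 2*F/(1 + R))
q = -150 (q = (4 + 1)*(-30) = 5*(-30) = -150)
v(-9, -16)*22 + q = (2*(-9)/(1 - 16))*22 - 150 = (2*(-9)/(-15))*22 - 150 = (2*(-9)*(-1/15))*22 - 150 = (6/5)*22 - 150 = 132/5 - 150 = -618/5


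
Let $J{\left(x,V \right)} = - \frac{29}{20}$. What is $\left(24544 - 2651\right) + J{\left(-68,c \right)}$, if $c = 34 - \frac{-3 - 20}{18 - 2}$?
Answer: $\frac{437831}{20} \approx 21892.0$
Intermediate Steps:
$c = \frac{567}{16}$ ($c = 34 - - \frac{23}{16} = 34 + \frac{23}{16} = \frac{567}{16} \approx 35.438$)
$J{\left(x,V \right)} = - \frac{29}{20}$ ($J{\left(x,V \right)} = \left(-29\right) \frac{1}{20} = - \frac{29}{20}$)
$\left(24544 - 2651\right) + J{\left(-68,c \right)} = \left(24544 - 2651\right) - \frac{29}{20} = 21893 - \frac{29}{20} = \frac{437831}{20}$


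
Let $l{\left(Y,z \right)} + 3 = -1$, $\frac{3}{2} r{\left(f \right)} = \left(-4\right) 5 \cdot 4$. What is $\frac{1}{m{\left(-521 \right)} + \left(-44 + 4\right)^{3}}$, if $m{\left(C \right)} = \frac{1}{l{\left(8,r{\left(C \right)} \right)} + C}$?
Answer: $- \frac{525}{33600001} \approx -1.5625 \cdot 10^{-5}$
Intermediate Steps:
$r{\left(f \right)} = - \frac{160}{3}$ ($r{\left(f \right)} = \frac{2 \left(-4\right) 5 \cdot 4}{3} = \frac{2 \left(\left(-20\right) 4\right)}{3} = \frac{2}{3} \left(-80\right) = - \frac{160}{3}$)
$l{\left(Y,z \right)} = -4$ ($l{\left(Y,z \right)} = -3 - 1 = -4$)
$m{\left(C \right)} = \frac{1}{-4 + C}$
$\frac{1}{m{\left(-521 \right)} + \left(-44 + 4\right)^{3}} = \frac{1}{\frac{1}{-4 - 521} + \left(-44 + 4\right)^{3}} = \frac{1}{\frac{1}{-525} + \left(-40\right)^{3}} = \frac{1}{- \frac{1}{525} - 64000} = \frac{1}{- \frac{33600001}{525}} = - \frac{525}{33600001}$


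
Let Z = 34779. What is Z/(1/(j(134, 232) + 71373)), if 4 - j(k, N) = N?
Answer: 2474351955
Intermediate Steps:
j(k, N) = 4 - N
Z/(1/(j(134, 232) + 71373)) = 34779/(1/((4 - 1*232) + 71373)) = 34779/(1/((4 - 232) + 71373)) = 34779/(1/(-228 + 71373)) = 34779/(1/71145) = 34779*71145 = 2474351955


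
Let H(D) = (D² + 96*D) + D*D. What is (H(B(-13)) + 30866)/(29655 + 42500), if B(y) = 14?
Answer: 32602/72155 ≈ 0.45183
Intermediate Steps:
H(D) = 2*D² + 96*D (H(D) = (D² + 96*D) + D² = 2*D² + 96*D)
(H(B(-13)) + 30866)/(29655 + 42500) = (2*14*(48 + 14) + 30866)/(29655 + 42500) = (2*14*62 + 30866)/72155 = (1736 + 30866)*(1/72155) = 32602*(1/72155) = 32602/72155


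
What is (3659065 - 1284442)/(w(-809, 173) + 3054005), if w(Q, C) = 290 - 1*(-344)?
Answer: 791541/1018213 ≈ 0.77738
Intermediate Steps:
w(Q, C) = 634 (w(Q, C) = 290 + 344 = 634)
(3659065 - 1284442)/(w(-809, 173) + 3054005) = (3659065 - 1284442)/(634 + 3054005) = 2374623/3054639 = 2374623*(1/3054639) = 791541/1018213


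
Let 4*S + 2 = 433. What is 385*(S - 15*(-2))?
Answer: 212135/4 ≈ 53034.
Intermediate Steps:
S = 431/4 (S = -1/2 + (1/4)*433 = -1/2 + 433/4 = 431/4 ≈ 107.75)
385*(S - 15*(-2)) = 385*(431/4 - 15*(-2)) = 385*(431/4 + 30) = 385*(551/4) = 212135/4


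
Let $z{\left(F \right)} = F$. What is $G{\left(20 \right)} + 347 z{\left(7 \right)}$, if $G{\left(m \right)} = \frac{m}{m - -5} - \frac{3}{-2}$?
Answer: $\frac{24313}{10} \approx 2431.3$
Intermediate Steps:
$G{\left(m \right)} = \frac{3}{2} + \frac{m}{5 + m}$ ($G{\left(m \right)} = \frac{m}{m + 5} - - \frac{3}{2} = \frac{m}{5 + m} + \frac{3}{2} = \frac{3}{2} + \frac{m}{5 + m}$)
$G{\left(20 \right)} + 347 z{\left(7 \right)} = \frac{5 \left(3 + 20\right)}{2 \left(5 + 20\right)} + 347 \cdot 7 = \frac{5}{2} \cdot \frac{1}{25} \cdot 23 + 2429 = \frac{23}{10} + 2429 = \frac{24313}{10}$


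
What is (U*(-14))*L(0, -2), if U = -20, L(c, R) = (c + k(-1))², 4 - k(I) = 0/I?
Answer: 4480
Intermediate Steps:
k(I) = 4 (k(I) = 4 - 0/I = 4 - 1*0 = 4 + 0 = 4)
L(c, R) = (4 + c)² (L(c, R) = (c + 4)² = (4 + c)²)
(U*(-14))*L(0, -2) = (-20*(-14))*(4 + 0)² = 280*4² = 280*16 = 4480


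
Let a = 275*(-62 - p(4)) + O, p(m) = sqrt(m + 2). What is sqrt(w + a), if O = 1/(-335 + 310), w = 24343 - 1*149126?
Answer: sqrt(-3545826 - 6875*sqrt(6))/5 ≈ 377.5*I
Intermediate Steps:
w = -124783 (w = 24343 - 149126 = -124783)
p(m) = sqrt(2 + m)
O = -1/25 (O = 1/(-25) = -1/25 ≈ -0.040000)
a = -426251/25 - 275*sqrt(6) (a = 275*(-62 - sqrt(2 + 4)) - 1/25 = 275*(-62 - sqrt(6)) - 1/25 = (-17050 - 275*sqrt(6)) - 1/25 = -426251/25 - 275*sqrt(6) ≈ -17724.)
sqrt(w + a) = sqrt(-124783 + (-426251/25 - 275*sqrt(6))) = sqrt(-3545826/25 - 275*sqrt(6))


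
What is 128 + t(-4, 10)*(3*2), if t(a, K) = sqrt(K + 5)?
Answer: 128 + 6*sqrt(15) ≈ 151.24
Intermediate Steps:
t(a, K) = sqrt(5 + K)
128 + t(-4, 10)*(3*2) = 128 + sqrt(5 + 10)*(3*2) = 128 + sqrt(15)*6 = 128 + 6*sqrt(15)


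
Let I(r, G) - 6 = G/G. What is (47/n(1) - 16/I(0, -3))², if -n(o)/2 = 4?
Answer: 208849/3136 ≈ 66.597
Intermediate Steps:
n(o) = -8 (n(o) = -2*4 = -8)
I(r, G) = 7 (I(r, G) = 6 + G/G = 6 + 1 = 7)
(47/n(1) - 16/I(0, -3))² = (47/(-8) - 16/7)² = (47*(-⅛) - 16*⅐)² = (-47/8 - 16/7)² = (-457/56)² = 208849/3136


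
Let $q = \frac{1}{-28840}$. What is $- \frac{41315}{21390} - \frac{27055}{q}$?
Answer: $\frac{3337978795337}{4278} \approx 7.8027 \cdot 10^{8}$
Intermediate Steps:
$q = - \frac{1}{28840} \approx -3.4674 \cdot 10^{-5}$
$- \frac{41315}{21390} - \frac{27055}{q} = - \frac{41315}{21390} - \frac{27055}{- \frac{1}{28840}} = \left(-41315\right) \frac{1}{21390} - -780266200 = - \frac{8263}{4278} + 780266200 = \frac{3337978795337}{4278}$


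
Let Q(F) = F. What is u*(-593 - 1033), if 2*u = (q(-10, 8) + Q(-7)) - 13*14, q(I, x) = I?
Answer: 161787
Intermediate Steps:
u = -199/2 (u = ((-10 - 7) - 13*14)/2 = (-17 - 182)/2 = (½)*(-199) = -199/2 ≈ -99.500)
u*(-593 - 1033) = -199*(-593 - 1033)/2 = -199/2*(-1626) = 161787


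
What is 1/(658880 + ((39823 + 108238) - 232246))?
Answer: 1/574695 ≈ 1.7401e-6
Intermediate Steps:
1/(658880 + ((39823 + 108238) - 232246)) = 1/(658880 + (148061 - 232246)) = 1/(658880 - 84185) = 1/574695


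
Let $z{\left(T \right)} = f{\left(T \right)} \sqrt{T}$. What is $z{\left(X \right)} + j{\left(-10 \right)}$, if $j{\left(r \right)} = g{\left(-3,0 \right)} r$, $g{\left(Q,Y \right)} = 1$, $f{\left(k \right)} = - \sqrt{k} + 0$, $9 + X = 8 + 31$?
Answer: $-40$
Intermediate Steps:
$X = 30$ ($X = -9 + \left(8 + 31\right) = -9 + 39 = 30$)
$f{\left(k \right)} = - \sqrt{k}$
$z{\left(T \right)} = - T$ ($z{\left(T \right)} = - \sqrt{T} \sqrt{T} = - T$)
$j{\left(r \right)} = r$ ($j{\left(r \right)} = 1 r = r$)
$z{\left(X \right)} + j{\left(-10 \right)} = \left(-1\right) 30 - 10 = -30 - 10 = -40$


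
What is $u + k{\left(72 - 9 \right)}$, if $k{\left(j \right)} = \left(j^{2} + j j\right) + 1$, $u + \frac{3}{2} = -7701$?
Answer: $\frac{473}{2} \approx 236.5$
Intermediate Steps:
$u = - \frac{15405}{2}$ ($u = - \frac{3}{2} - 7701 = - \frac{15405}{2} \approx -7702.5$)
$k{\left(j \right)} = 1 + 2 j^{2}$ ($k{\left(j \right)} = \left(j^{2} + j^{2}\right) + 1 = 2 j^{2} + 1 = 1 + 2 j^{2}$)
$u + k{\left(72 - 9 \right)} = - \frac{15405}{2} + \left(1 + 2 \left(72 - 9\right)^{2}\right) = - \frac{15405}{2} + \left(1 + 2 \cdot 63^{2}\right) = - \frac{15405}{2} + \left(1 + 2 \cdot 3969\right) = - \frac{15405}{2} + \left(1 + 7938\right) = - \frac{15405}{2} + 7939 = \frac{473}{2}$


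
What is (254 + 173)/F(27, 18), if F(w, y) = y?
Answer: 427/18 ≈ 23.722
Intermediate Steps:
(254 + 173)/F(27, 18) = (254 + 173)/18 = 427*(1/18) = 427/18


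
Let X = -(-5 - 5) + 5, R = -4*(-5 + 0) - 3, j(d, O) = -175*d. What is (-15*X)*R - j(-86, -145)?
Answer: -18875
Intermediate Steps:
R = 17 (R = -4*(-5) - 3 = 20 - 3 = 17)
X = 15 (X = -1*(-10) + 5 = 10 + 5 = 15)
(-15*X)*R - j(-86, -145) = -15*15*17 - (-175)*(-86) = -225*17 - 1*15050 = -3825 - 15050 = -18875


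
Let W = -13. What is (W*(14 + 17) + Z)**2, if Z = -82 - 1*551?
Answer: 1073296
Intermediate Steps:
Z = -633 (Z = -82 - 551 = -633)
(W*(14 + 17) + Z)**2 = (-13*(14 + 17) - 633)**2 = (-13*31 - 633)**2 = (-403 - 633)**2 = (-1036)**2 = 1073296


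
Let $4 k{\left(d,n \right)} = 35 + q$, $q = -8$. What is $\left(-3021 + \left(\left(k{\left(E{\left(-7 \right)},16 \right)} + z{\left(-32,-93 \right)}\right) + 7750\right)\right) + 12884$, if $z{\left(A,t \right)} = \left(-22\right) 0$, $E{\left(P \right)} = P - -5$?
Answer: $\frac{70479}{4} \approx 17620.0$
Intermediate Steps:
$E{\left(P \right)} = 5 + P$ ($E{\left(P \right)} = P + 5 = 5 + P$)
$k{\left(d,n \right)} = \frac{27}{4}$ ($k{\left(d,n \right)} = \frac{35 - 8}{4} = \frac{1}{4} \cdot 27 = \frac{27}{4}$)
$z{\left(A,t \right)} = 0$
$\left(-3021 + \left(\left(k{\left(E{\left(-7 \right)},16 \right)} + z{\left(-32,-93 \right)}\right) + 7750\right)\right) + 12884 = \left(-3021 + \left(\left(\frac{27}{4} + 0\right) + 7750\right)\right) + 12884 = \left(-3021 + \left(\frac{27}{4} + 7750\right)\right) + 12884 = \left(-3021 + \frac{31027}{4}\right) + 12884 = \frac{18943}{4} + 12884 = \frac{70479}{4}$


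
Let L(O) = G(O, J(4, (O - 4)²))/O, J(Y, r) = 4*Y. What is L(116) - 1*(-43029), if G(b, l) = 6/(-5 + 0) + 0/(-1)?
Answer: 12478407/290 ≈ 43029.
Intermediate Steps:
G(b, l) = -6/5 (G(b, l) = 6/(-5) + 0*(-1) = 6*(-⅕) + 0 = -6/5 + 0 = -6/5)
L(O) = -6/(5*O)
L(116) - 1*(-43029) = -6/5/116 - 1*(-43029) = -6/5*1/116 + 43029 = -3/290 + 43029 = 12478407/290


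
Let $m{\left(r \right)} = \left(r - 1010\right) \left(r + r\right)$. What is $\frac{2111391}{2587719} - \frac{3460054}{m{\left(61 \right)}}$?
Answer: $\frac{1615402196}{52616953} \approx 30.701$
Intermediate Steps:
$m{\left(r \right)} = 2 r \left(-1010 + r\right)$ ($m{\left(r \right)} = \left(-1010 + r\right) 2 r = 2 r \left(-1010 + r\right)$)
$\frac{2111391}{2587719} - \frac{3460054}{m{\left(61 \right)}} = \frac{2111391}{2587719} - \frac{3460054}{2 \cdot 61 \left(-1010 + 61\right)} = 2111391 \cdot \frac{1}{2587719} - \frac{3460054}{2 \cdot 61 \left(-949\right)} = \frac{703797}{862573} - \frac{3460054}{-115778} = \frac{703797}{862573} - - \frac{1823}{61} = \frac{703797}{862573} + \frac{1823}{61} = \frac{1615402196}{52616953}$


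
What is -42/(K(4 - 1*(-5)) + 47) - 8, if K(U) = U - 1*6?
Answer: -221/25 ≈ -8.8400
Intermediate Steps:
K(U) = -6 + U (K(U) = U - 6 = -6 + U)
-42/(K(4 - 1*(-5)) + 47) - 8 = -42/((-6 + (4 - 1*(-5))) + 47) - 8 = -42/((-6 + (4 + 5)) + 47) - 8 = -42/((-6 + 9) + 47) - 8 = -42/(3 + 47) - 8 = -42/50 - 8 = -42*1/50 - 8 = -21/25 - 8 = -221/25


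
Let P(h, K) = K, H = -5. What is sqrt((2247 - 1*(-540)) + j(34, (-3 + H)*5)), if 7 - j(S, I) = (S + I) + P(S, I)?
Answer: 2*sqrt(710) ≈ 53.292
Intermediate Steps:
j(S, I) = 7 - S - 2*I (j(S, I) = 7 - ((S + I) + I) = 7 - ((I + S) + I) = 7 - (S + 2*I) = 7 + (-S - 2*I) = 7 - S - 2*I)
sqrt((2247 - 1*(-540)) + j(34, (-3 + H)*5)) = sqrt((2247 - 1*(-540)) + (7 - 1*34 - 2*(-3 - 5)*5)) = sqrt((2247 + 540) + (7 - 34 - (-16)*5)) = sqrt(2787 + (7 - 34 - 2*(-40))) = sqrt(2787 + (7 - 34 + 80)) = sqrt(2787 + 53) = sqrt(2840) = 2*sqrt(710)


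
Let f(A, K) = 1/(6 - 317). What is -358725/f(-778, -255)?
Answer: 111563475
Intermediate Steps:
f(A, K) = -1/311 (f(A, K) = 1/(-311) = -1/311)
-358725/f(-778, -255) = -358725/(-1/311) = -358725*(-311) = 111563475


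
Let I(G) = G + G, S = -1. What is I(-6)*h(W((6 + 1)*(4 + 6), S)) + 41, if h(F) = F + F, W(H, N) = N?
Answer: 65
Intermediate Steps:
I(G) = 2*G
h(F) = 2*F
I(-6)*h(W((6 + 1)*(4 + 6), S)) + 41 = (2*(-6))*(2*(-1)) + 41 = -12*(-2) + 41 = 24 + 41 = 65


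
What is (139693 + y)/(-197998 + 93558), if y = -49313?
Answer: -4519/5222 ≈ -0.86538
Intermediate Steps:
(139693 + y)/(-197998 + 93558) = (139693 - 49313)/(-197998 + 93558) = 90380/(-104440) = 90380*(-1/104440) = -4519/5222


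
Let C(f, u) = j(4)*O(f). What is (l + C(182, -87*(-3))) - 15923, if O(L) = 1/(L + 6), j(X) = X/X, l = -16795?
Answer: -6150983/188 ≈ -32718.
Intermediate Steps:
j(X) = 1
O(L) = 1/(6 + L)
C(f, u) = 1/(6 + f)
(l + C(182, -87*(-3))) - 15923 = (-16795 + 1/(6 + 182)) - 15923 = (-16795 + 1/188) - 15923 = -3157459/188 - 15923 = -6150983/188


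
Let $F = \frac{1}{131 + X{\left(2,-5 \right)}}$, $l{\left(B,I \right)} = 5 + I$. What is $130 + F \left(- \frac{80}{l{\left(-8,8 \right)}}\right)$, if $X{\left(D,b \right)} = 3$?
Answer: $\frac{113190}{871} \approx 129.95$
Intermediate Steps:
$F = \frac{1}{134}$ ($F = \frac{1}{131 + 3} = \frac{1}{134} \approx 0.0074627$)
$130 + F \left(- \frac{80}{l{\left(-8,8 \right)}}\right) = 130 + \frac{\left(-80\right) \frac{1}{5 + 8}}{134} = 130 + \frac{\left(-80\right) \frac{1}{13}}{134} = 130 + \frac{1}{134} \left(- \frac{80}{13}\right) = 130 - \frac{40}{871} = \frac{113190}{871}$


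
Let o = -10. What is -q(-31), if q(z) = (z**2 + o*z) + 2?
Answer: -1273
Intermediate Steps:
q(z) = 2 + z**2 - 10*z (q(z) = (z**2 - 10*z) + 2 = 2 + z**2 - 10*z)
-q(-31) = -(2 + (-31)**2 - 10*(-31)) = -(2 + 961 + 310) = -1*1273 = -1273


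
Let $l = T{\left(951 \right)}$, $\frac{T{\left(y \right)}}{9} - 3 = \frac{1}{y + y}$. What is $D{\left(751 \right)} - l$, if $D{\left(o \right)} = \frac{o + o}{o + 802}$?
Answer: $- \frac{25636645}{984602} \approx -26.038$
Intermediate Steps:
$D{\left(o \right)} = \frac{2 o}{802 + o}$
$T{\left(y \right)} = 27 + \frac{9}{2 y}$ ($T{\left(y \right)} = 27 + \frac{9}{y + y} = 27 + \frac{9}{2 y}$)
$l = \frac{17121}{634}$ ($l = 27 + \frac{9}{2 \cdot 951} = 27 + \frac{9}{2} \cdot \frac{1}{951} = 27 + \frac{3}{634} = \frac{17121}{634} \approx 27.005$)
$D{\left(751 \right)} - l = 2 \cdot 751 \frac{1}{802 + 751} - \frac{17121}{634} = 2 \cdot 751 \cdot \frac{1}{1553} - \frac{17121}{634} = \frac{1502}{1553} - \frac{17121}{634} = - \frac{25636645}{984602}$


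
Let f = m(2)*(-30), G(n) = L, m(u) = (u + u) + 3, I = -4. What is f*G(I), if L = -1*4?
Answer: 840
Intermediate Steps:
m(u) = 3 + 2*u (m(u) = 2*u + 3 = 3 + 2*u)
L = -4
G(n) = -4
f = -210 (f = (3 + 2*2)*(-30) = (3 + 4)*(-30) = 7*(-30) = -210)
f*G(I) = -210*(-4) = 840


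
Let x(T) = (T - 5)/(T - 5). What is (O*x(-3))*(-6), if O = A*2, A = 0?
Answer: 0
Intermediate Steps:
x(T) = 1 (x(T) = (-5 + T)/(-5 + T) = 1)
O = 0 (O = 0*2 = 0)
(O*x(-3))*(-6) = (0*1)*(-6) = 0*(-6) = 0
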